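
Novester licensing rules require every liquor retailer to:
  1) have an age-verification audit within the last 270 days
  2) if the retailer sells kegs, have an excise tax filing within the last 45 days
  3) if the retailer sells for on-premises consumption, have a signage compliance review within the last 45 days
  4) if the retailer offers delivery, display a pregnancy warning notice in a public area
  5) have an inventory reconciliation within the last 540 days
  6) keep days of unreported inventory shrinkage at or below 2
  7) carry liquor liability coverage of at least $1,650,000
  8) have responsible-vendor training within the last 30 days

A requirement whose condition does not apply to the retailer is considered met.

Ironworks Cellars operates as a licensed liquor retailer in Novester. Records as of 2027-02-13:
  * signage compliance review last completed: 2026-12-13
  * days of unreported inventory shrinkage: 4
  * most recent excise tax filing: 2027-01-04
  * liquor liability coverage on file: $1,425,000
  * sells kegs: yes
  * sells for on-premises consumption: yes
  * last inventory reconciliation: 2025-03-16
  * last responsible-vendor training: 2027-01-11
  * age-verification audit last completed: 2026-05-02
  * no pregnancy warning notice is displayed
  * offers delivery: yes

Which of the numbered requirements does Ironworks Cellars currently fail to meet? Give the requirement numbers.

1. age-verification audit 287 days ago vs limit 270 → not met
2. condition 'sells kegs' holds; excise tax filing 40 days ago vs limit 45 → met
3. condition 'sells for on-premises consumption' holds; signage compliance review 62 days ago vs limit 45 → not met
4. condition 'offers delivery' holds; pregnancy warning notice absent → not met
5. inventory reconciliation 699 days ago vs limit 540 → not met
6. days of unreported inventory shrinkage 4 > 2 → not met
7. liquor liability coverage $1,425,000 < $1,650,000 → not met
8. responsible-vendor training 33 days ago vs limit 30 → not met
Not met: 1, 3, 4, 5, 6, 7, 8

1, 3, 4, 5, 6, 7, 8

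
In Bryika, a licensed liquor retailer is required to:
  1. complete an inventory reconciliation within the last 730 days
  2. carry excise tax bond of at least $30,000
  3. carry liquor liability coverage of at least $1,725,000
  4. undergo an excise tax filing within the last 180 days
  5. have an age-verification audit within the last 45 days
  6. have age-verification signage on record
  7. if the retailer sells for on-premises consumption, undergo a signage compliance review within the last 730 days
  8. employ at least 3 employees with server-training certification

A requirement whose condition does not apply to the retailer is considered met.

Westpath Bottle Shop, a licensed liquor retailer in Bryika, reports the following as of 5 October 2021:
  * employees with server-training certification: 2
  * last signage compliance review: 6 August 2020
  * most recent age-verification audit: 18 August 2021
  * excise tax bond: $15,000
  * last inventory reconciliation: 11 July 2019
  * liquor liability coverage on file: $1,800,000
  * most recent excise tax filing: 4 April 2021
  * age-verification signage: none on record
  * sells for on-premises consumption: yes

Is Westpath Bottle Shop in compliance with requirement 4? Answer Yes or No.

No

4. excise tax filing 184 days ago vs limit 180 → not met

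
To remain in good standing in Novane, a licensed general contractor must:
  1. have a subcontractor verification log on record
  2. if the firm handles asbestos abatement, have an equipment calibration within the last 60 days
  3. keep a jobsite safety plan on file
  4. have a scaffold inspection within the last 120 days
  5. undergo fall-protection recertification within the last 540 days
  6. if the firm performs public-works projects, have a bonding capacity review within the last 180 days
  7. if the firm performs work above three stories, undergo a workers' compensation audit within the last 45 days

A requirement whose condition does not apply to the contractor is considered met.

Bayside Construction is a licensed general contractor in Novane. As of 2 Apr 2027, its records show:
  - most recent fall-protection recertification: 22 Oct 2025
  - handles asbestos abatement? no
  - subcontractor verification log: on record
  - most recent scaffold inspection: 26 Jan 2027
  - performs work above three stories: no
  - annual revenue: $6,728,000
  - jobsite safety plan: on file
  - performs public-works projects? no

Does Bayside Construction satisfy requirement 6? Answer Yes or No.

Yes

6. condition 'performs public-works projects' does not hold → requirement n/a → met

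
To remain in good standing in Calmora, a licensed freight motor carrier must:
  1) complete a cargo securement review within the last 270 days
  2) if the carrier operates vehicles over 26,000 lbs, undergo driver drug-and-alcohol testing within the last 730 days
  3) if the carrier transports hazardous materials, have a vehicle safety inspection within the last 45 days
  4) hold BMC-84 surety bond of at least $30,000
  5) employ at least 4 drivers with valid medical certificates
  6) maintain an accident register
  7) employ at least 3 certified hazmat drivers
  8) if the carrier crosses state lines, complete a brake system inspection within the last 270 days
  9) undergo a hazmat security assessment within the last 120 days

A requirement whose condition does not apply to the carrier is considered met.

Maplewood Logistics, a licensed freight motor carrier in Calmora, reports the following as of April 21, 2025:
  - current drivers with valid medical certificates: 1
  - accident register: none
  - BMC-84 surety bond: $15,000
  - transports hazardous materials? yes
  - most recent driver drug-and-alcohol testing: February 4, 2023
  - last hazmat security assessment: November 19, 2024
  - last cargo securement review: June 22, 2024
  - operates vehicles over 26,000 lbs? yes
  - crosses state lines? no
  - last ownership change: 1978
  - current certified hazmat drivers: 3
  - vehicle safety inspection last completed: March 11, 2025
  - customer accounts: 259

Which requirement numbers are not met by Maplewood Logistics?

1. cargo securement review 303 days ago vs limit 270 → not met
2. condition 'operates vehicles over 26,000 lbs' holds; driver drug-and-alcohol testing 807 days ago vs limit 730 → not met
3. condition 'transports hazardous materials' holds; vehicle safety inspection 41 days ago vs limit 45 → met
4. BMC-84 surety bond $15,000 < $30,000 → not met
5. drivers with valid medical certificates 1 < 4 → not met
6. accident register absent → not met
7. certified hazmat drivers 3 ≥ 3 → met
8. condition 'crosses state lines' does not hold → requirement n/a → met
9. hazmat security assessment 153 days ago vs limit 120 → not met
Not met: 1, 2, 4, 5, 6, 9

1, 2, 4, 5, 6, 9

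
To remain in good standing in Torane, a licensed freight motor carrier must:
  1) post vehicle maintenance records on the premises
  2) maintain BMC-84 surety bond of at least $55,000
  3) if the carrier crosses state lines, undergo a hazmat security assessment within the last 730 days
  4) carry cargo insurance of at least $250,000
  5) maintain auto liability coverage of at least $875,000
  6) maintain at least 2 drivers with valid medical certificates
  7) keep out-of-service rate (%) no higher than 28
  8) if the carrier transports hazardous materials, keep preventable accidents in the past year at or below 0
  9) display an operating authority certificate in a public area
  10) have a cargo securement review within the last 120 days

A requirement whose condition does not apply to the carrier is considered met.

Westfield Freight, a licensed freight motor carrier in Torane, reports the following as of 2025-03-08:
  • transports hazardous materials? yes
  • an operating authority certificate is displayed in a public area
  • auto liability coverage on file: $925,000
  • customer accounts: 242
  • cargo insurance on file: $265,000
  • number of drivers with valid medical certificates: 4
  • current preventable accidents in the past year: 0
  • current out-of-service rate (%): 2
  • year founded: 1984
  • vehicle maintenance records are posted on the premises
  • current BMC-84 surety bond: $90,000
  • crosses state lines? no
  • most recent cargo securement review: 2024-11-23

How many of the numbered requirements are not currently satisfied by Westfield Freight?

1. vehicle maintenance records present → met
2. BMC-84 surety bond $90,000 ≥ $55,000 → met
3. condition 'crosses state lines' does not hold → requirement n/a → met
4. cargo insurance $265,000 ≥ $250,000 → met
5. auto liability coverage $925,000 ≥ $875,000 → met
6. drivers with valid medical certificates 4 ≥ 2 → met
7. out-of-service rate (%) 2 ≤ 28 → met
8. condition 'transports hazardous materials' holds; preventable accidents in the past year 0 ≤ 0 → met
9. operating authority certificate present → met
10. cargo securement review 105 days ago vs limit 120 → met
Not met: 0 of 10

0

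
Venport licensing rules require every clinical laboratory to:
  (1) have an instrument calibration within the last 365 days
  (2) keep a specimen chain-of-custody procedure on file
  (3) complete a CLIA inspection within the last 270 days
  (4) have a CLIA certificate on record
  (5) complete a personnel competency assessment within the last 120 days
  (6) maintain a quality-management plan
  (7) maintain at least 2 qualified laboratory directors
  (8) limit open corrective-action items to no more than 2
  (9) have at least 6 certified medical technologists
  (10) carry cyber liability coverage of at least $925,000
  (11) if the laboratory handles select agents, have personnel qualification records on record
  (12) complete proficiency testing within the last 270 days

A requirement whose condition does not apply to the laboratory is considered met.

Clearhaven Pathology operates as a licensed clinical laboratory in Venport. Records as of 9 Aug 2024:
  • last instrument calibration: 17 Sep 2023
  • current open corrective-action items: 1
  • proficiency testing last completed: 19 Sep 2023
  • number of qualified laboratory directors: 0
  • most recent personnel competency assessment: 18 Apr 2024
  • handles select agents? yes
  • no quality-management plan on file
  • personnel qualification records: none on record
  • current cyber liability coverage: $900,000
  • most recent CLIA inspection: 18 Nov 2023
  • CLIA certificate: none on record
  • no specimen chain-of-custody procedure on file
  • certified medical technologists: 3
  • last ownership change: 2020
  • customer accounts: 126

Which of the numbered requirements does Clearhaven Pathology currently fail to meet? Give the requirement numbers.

2, 4, 6, 7, 9, 10, 11, 12

1. instrument calibration 327 days ago vs limit 365 → met
2. specimen chain-of-custody procedure absent → not met
3. CLIA inspection 265 days ago vs limit 270 → met
4. CLIA certificate absent → not met
5. personnel competency assessment 113 days ago vs limit 120 → met
6. quality-management plan absent → not met
7. qualified laboratory directors 0 < 2 → not met
8. open corrective-action items 1 ≤ 2 → met
9. certified medical technologists 3 < 6 → not met
10. cyber liability coverage $900,000 < $925,000 → not met
11. condition 'handles select agents' holds; personnel qualification records absent → not met
12. proficiency testing 325 days ago vs limit 270 → not met
Not met: 2, 4, 6, 7, 9, 10, 11, 12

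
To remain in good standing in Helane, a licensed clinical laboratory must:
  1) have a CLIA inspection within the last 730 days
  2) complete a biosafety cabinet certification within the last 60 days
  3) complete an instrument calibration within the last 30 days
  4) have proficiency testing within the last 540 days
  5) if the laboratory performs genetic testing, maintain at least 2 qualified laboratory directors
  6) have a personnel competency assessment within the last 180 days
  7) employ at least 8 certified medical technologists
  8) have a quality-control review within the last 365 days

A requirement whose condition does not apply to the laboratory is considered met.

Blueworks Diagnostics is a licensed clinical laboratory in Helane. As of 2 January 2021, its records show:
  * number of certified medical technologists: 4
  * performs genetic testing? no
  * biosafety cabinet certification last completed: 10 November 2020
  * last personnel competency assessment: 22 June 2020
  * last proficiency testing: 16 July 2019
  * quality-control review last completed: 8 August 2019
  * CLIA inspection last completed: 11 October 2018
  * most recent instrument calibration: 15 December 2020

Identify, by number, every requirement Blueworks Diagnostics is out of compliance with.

1, 6, 7, 8

1. CLIA inspection 814 days ago vs limit 730 → not met
2. biosafety cabinet certification 53 days ago vs limit 60 → met
3. instrument calibration 18 days ago vs limit 30 → met
4. proficiency testing 536 days ago vs limit 540 → met
5. condition 'performs genetic testing' does not hold → requirement n/a → met
6. personnel competency assessment 194 days ago vs limit 180 → not met
7. certified medical technologists 4 < 8 → not met
8. quality-control review 513 days ago vs limit 365 → not met
Not met: 1, 6, 7, 8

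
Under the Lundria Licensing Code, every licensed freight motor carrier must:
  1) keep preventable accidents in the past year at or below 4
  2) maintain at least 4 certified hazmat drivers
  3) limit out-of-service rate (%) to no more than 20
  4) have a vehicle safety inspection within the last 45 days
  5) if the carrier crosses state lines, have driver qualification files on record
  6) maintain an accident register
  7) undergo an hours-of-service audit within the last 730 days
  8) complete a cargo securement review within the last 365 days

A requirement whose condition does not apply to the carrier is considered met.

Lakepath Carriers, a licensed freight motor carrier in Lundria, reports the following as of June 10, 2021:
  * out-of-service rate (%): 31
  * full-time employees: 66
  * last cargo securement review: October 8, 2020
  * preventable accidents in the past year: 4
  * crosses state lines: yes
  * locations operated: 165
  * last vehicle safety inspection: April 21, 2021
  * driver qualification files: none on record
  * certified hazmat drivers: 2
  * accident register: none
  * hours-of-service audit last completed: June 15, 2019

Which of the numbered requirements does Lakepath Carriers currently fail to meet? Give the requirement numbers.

1. preventable accidents in the past year 4 ≤ 4 → met
2. certified hazmat drivers 2 < 4 → not met
3. out-of-service rate (%) 31 > 20 → not met
4. vehicle safety inspection 50 days ago vs limit 45 → not met
5. condition 'crosses state lines' holds; driver qualification files absent → not met
6. accident register absent → not met
7. hours-of-service audit 726 days ago vs limit 730 → met
8. cargo securement review 245 days ago vs limit 365 → met
Not met: 2, 3, 4, 5, 6

2, 3, 4, 5, 6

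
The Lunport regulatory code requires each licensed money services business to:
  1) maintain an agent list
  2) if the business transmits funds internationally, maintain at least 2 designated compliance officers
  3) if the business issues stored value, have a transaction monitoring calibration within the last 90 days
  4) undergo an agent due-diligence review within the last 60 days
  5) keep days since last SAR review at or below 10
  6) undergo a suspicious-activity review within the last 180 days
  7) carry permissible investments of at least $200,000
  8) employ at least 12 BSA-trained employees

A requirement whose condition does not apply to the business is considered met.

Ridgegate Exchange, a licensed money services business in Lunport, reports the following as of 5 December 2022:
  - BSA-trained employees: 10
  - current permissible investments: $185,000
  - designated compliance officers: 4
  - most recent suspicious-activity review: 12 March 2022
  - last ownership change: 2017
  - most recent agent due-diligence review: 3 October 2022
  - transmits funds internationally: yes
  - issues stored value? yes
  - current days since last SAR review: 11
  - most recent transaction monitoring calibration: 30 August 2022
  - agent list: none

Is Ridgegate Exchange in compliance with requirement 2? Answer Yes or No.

Yes

2. condition 'transmits funds internationally' holds; designated compliance officers 4 ≥ 2 → met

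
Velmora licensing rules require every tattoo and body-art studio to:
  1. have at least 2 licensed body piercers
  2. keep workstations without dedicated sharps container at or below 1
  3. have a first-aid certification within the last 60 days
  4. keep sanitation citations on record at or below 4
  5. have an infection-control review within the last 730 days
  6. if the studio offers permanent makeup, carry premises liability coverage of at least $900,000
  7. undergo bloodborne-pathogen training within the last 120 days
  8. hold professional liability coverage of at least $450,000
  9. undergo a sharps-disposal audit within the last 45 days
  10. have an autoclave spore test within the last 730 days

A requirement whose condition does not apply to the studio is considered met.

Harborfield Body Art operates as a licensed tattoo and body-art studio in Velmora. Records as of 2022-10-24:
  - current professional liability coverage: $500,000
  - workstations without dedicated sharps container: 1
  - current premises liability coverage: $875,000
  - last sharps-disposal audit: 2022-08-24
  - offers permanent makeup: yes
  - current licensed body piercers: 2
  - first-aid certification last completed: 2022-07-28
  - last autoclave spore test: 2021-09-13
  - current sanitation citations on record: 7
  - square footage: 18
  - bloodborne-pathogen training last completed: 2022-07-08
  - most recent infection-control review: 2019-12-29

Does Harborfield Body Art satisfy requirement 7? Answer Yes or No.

Yes

7. bloodborne-pathogen training 108 days ago vs limit 120 → met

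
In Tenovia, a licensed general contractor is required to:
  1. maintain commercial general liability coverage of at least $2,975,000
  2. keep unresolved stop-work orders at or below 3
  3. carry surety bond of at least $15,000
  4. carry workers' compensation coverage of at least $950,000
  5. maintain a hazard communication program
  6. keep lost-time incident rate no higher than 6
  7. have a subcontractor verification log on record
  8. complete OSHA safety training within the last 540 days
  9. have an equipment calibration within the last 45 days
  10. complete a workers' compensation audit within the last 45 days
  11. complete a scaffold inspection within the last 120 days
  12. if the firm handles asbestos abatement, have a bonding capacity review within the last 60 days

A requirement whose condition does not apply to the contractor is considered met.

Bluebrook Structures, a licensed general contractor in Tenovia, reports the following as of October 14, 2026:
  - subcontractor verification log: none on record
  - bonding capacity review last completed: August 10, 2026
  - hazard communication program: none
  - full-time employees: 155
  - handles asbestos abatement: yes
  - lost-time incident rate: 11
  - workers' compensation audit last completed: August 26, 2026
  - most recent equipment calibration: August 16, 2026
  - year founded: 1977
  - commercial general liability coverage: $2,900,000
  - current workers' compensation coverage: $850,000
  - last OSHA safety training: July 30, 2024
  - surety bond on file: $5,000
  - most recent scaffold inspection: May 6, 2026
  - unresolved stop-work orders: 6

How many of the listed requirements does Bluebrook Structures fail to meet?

12

1. commercial general liability coverage $2,900,000 < $2,975,000 → not met
2. unresolved stop-work orders 6 > 3 → not met
3. surety bond $5,000 < $15,000 → not met
4. workers' compensation coverage $850,000 < $950,000 → not met
5. hazard communication program absent → not met
6. lost-time incident rate 11 > 6 → not met
7. subcontractor verification log absent → not met
8. OSHA safety training 806 days ago vs limit 540 → not met
9. equipment calibration 59 days ago vs limit 45 → not met
10. workers' compensation audit 49 days ago vs limit 45 → not met
11. scaffold inspection 161 days ago vs limit 120 → not met
12. condition 'handles asbestos abatement' holds; bonding capacity review 65 days ago vs limit 60 → not met
Not met: 12 of 12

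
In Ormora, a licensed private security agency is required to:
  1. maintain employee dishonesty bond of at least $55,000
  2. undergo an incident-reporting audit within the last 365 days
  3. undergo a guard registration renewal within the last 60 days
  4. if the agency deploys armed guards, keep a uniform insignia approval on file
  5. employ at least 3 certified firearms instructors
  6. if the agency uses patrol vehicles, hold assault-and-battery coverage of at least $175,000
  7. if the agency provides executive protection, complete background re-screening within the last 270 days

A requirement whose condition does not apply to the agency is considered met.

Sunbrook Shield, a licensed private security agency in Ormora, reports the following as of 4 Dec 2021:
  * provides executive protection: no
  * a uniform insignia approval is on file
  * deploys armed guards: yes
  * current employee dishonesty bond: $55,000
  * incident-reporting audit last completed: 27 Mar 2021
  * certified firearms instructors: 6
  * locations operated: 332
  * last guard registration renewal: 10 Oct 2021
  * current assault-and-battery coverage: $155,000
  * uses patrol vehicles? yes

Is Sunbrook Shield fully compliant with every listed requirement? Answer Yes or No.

1. employee dishonesty bond $55,000 ≥ $55,000 → met
2. incident-reporting audit 252 days ago vs limit 365 → met
3. guard registration renewal 55 days ago vs limit 60 → met
4. condition 'deploys armed guards' holds; uniform insignia approval present → met
5. certified firearms instructors 6 ≥ 3 → met
6. condition 'uses patrol vehicles' holds; assault-and-battery coverage $155,000 < $175,000 → not met
7. condition 'provides executive protection' does not hold → requirement n/a → met
Not met: 6

No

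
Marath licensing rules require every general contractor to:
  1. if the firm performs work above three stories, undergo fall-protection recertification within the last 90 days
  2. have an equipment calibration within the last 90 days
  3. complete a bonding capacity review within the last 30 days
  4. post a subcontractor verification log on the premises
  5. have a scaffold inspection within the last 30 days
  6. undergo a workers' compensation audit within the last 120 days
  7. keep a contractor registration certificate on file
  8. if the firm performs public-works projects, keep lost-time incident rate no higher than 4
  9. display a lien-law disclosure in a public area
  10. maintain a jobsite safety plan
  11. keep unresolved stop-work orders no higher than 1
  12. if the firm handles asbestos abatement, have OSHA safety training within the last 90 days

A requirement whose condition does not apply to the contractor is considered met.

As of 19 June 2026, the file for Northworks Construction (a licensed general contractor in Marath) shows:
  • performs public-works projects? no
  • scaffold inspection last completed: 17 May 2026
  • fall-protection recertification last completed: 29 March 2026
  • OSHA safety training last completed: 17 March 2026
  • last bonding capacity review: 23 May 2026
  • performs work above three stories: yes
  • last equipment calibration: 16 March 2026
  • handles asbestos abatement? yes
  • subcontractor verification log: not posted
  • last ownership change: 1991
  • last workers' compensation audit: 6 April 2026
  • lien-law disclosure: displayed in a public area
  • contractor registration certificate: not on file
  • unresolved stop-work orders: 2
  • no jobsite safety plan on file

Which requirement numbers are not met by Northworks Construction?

2, 4, 5, 7, 10, 11, 12

1. condition 'performs work above three stories' holds; fall-protection recertification 82 days ago vs limit 90 → met
2. equipment calibration 95 days ago vs limit 90 → not met
3. bonding capacity review 27 days ago vs limit 30 → met
4. subcontractor verification log absent → not met
5. scaffold inspection 33 days ago vs limit 30 → not met
6. workers' compensation audit 74 days ago vs limit 120 → met
7. contractor registration certificate absent → not met
8. condition 'performs public-works projects' does not hold → requirement n/a → met
9. lien-law disclosure present → met
10. jobsite safety plan absent → not met
11. unresolved stop-work orders 2 > 1 → not met
12. condition 'handles asbestos abatement' holds; OSHA safety training 94 days ago vs limit 90 → not met
Not met: 2, 4, 5, 7, 10, 11, 12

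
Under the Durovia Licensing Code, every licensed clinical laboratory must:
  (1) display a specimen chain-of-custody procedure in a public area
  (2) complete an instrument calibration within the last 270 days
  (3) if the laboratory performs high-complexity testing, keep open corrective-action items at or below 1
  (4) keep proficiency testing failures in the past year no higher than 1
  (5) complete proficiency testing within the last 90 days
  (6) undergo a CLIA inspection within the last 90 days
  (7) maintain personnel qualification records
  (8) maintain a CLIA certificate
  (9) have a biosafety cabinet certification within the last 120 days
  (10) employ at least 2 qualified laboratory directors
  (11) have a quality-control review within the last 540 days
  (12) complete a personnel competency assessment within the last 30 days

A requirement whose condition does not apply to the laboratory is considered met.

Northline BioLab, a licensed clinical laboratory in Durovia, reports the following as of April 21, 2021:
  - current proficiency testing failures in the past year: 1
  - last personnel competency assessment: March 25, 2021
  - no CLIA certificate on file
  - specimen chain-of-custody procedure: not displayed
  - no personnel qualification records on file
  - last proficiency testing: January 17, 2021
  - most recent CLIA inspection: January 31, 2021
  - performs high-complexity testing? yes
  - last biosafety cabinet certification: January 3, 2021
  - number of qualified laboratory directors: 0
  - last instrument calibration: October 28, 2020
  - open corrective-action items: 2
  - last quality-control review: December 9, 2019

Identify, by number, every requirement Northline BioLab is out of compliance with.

1, 3, 5, 7, 8, 10

1. specimen chain-of-custody procedure absent → not met
2. instrument calibration 175 days ago vs limit 270 → met
3. condition 'performs high-complexity testing' holds; open corrective-action items 2 > 1 → not met
4. proficiency testing failures in the past year 1 ≤ 1 → met
5. proficiency testing 94 days ago vs limit 90 → not met
6. CLIA inspection 80 days ago vs limit 90 → met
7. personnel qualification records absent → not met
8. CLIA certificate absent → not met
9. biosafety cabinet certification 108 days ago vs limit 120 → met
10. qualified laboratory directors 0 < 2 → not met
11. quality-control review 499 days ago vs limit 540 → met
12. personnel competency assessment 27 days ago vs limit 30 → met
Not met: 1, 3, 5, 7, 8, 10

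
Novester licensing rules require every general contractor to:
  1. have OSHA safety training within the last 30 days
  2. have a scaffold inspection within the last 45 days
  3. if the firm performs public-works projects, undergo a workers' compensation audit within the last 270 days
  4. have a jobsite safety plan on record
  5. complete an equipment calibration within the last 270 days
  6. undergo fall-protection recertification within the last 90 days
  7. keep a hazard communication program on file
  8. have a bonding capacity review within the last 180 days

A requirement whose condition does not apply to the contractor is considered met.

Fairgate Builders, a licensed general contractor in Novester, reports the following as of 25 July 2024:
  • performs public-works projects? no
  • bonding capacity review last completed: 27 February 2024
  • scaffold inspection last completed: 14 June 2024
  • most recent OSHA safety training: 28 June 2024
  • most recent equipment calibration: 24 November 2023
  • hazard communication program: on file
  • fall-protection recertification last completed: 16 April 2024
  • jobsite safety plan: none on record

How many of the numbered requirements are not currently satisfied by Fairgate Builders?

1. OSHA safety training 27 days ago vs limit 30 → met
2. scaffold inspection 41 days ago vs limit 45 → met
3. condition 'performs public-works projects' does not hold → requirement n/a → met
4. jobsite safety plan absent → not met
5. equipment calibration 244 days ago vs limit 270 → met
6. fall-protection recertification 100 days ago vs limit 90 → not met
7. hazard communication program present → met
8. bonding capacity review 149 days ago vs limit 180 → met
Not met: 2 of 8

2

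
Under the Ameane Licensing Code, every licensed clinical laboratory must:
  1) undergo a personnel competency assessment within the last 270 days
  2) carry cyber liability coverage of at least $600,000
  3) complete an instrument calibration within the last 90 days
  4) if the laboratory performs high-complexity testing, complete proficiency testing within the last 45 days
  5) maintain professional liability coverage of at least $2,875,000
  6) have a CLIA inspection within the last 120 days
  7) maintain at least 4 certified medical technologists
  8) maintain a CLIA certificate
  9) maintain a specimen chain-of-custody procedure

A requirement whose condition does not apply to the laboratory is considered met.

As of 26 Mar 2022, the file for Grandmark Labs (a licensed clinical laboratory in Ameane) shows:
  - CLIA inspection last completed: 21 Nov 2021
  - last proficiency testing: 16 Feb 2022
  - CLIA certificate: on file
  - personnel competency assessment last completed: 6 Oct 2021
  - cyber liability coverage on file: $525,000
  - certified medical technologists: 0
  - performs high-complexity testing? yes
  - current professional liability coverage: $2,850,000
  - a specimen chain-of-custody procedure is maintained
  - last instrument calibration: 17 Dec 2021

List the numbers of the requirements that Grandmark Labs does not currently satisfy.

2, 3, 5, 6, 7

1. personnel competency assessment 171 days ago vs limit 270 → met
2. cyber liability coverage $525,000 < $600,000 → not met
3. instrument calibration 99 days ago vs limit 90 → not met
4. condition 'performs high-complexity testing' holds; proficiency testing 38 days ago vs limit 45 → met
5. professional liability coverage $2,850,000 < $2,875,000 → not met
6. CLIA inspection 125 days ago vs limit 120 → not met
7. certified medical technologists 0 < 4 → not met
8. CLIA certificate present → met
9. specimen chain-of-custody procedure present → met
Not met: 2, 3, 5, 6, 7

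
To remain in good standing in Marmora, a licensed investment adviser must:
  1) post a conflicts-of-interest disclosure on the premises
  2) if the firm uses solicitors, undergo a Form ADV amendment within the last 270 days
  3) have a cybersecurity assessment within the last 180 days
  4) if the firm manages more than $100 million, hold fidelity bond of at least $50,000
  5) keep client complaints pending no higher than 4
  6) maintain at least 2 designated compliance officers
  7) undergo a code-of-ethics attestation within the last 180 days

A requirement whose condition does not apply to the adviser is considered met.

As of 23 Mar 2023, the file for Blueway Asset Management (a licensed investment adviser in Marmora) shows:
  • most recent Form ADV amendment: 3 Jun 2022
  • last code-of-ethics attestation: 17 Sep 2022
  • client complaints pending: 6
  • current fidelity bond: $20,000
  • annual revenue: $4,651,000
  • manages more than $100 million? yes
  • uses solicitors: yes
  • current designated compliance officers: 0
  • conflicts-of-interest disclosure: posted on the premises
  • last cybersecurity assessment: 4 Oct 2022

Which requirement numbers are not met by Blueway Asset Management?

1. conflicts-of-interest disclosure present → met
2. condition 'uses solicitors' holds; Form ADV amendment 293 days ago vs limit 270 → not met
3. cybersecurity assessment 170 days ago vs limit 180 → met
4. condition 'manages more than $100 million' holds; fidelity bond $20,000 < $50,000 → not met
5. client complaints pending 6 > 4 → not met
6. designated compliance officers 0 < 2 → not met
7. code-of-ethics attestation 187 days ago vs limit 180 → not met
Not met: 2, 4, 5, 6, 7

2, 4, 5, 6, 7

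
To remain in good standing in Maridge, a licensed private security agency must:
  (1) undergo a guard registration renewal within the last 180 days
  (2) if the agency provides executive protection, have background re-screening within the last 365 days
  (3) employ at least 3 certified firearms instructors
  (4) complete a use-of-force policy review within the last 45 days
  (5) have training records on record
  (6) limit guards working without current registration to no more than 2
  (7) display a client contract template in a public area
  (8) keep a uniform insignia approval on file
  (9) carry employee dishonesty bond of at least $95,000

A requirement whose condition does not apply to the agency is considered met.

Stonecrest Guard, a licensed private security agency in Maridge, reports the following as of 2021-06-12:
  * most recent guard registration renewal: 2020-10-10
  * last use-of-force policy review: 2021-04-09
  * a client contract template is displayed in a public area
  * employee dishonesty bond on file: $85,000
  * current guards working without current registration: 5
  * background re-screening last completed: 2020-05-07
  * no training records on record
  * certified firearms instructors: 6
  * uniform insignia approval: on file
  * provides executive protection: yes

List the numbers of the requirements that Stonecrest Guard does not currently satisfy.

1, 2, 4, 5, 6, 9

1. guard registration renewal 245 days ago vs limit 180 → not met
2. condition 'provides executive protection' holds; background re-screening 401 days ago vs limit 365 → not met
3. certified firearms instructors 6 ≥ 3 → met
4. use-of-force policy review 64 days ago vs limit 45 → not met
5. training records absent → not met
6. guards working without current registration 5 > 2 → not met
7. client contract template present → met
8. uniform insignia approval present → met
9. employee dishonesty bond $85,000 < $95,000 → not met
Not met: 1, 2, 4, 5, 6, 9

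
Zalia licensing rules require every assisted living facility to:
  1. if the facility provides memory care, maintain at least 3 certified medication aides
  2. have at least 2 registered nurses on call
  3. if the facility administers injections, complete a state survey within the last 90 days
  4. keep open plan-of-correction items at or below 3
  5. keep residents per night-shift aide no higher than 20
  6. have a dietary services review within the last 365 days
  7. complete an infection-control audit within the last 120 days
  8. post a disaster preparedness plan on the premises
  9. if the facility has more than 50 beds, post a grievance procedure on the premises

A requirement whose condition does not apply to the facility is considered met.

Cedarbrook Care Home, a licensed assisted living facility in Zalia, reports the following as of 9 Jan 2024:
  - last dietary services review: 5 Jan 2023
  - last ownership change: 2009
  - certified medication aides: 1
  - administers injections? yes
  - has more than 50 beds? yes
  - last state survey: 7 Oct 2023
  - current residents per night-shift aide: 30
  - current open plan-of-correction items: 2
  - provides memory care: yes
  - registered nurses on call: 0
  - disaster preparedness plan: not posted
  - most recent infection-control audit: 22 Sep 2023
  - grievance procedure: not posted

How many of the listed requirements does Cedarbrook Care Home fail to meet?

1. condition 'provides memory care' holds; certified medication aides 1 < 3 → not met
2. registered nurses on call 0 < 2 → not met
3. condition 'administers injections' holds; state survey 94 days ago vs limit 90 → not met
4. open plan-of-correction items 2 ≤ 3 → met
5. residents per night-shift aide 30 > 20 → not met
6. dietary services review 369 days ago vs limit 365 → not met
7. infection-control audit 109 days ago vs limit 120 → met
8. disaster preparedness plan absent → not met
9. condition 'has more than 50 beds' holds; grievance procedure absent → not met
Not met: 7 of 9

7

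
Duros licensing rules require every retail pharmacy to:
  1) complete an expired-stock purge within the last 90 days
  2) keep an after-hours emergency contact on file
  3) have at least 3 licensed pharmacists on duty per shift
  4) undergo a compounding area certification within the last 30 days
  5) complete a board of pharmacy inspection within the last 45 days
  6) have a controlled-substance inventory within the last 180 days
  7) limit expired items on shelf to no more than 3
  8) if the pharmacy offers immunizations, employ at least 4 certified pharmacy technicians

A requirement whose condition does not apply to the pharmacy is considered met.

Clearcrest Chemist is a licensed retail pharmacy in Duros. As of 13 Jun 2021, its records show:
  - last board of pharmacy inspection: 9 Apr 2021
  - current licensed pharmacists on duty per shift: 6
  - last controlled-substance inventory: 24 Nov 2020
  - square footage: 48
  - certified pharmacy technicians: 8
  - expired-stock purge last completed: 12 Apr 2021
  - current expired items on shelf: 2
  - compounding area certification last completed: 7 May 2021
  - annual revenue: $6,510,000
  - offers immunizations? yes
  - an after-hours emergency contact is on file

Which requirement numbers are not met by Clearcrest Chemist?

4, 5, 6

1. expired-stock purge 62 days ago vs limit 90 → met
2. after-hours emergency contact present → met
3. licensed pharmacists on duty per shift 6 ≥ 3 → met
4. compounding area certification 37 days ago vs limit 30 → not met
5. board of pharmacy inspection 65 days ago vs limit 45 → not met
6. controlled-substance inventory 201 days ago vs limit 180 → not met
7. expired items on shelf 2 ≤ 3 → met
8. condition 'offers immunizations' holds; certified pharmacy technicians 8 ≥ 4 → met
Not met: 4, 5, 6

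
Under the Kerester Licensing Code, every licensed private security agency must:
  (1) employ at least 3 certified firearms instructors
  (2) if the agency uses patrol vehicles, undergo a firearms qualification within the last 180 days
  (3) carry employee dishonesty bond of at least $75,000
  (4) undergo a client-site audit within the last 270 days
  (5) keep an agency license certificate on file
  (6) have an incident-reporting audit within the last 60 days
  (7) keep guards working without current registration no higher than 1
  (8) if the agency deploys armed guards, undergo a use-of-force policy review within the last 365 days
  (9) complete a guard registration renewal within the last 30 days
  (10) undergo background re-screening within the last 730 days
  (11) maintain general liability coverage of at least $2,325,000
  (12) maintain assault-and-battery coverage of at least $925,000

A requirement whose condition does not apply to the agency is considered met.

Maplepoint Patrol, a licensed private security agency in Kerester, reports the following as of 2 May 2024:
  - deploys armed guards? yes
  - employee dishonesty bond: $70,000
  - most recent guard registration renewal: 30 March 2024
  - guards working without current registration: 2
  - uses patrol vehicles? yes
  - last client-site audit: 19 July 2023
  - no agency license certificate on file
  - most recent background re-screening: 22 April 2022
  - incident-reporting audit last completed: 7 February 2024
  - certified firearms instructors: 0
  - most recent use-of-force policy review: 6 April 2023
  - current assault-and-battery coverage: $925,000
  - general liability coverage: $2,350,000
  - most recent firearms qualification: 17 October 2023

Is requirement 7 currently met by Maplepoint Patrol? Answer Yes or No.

No

7. guards working without current registration 2 > 1 → not met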